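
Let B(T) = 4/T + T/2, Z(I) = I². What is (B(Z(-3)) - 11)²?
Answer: 11881/324 ≈ 36.670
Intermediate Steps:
B(T) = T/2 + 4/T (B(T) = 4/T + T*(½) = 4/T + T/2 = T/2 + 4/T)
(B(Z(-3)) - 11)² = (((½)*(-3)² + 4/((-3)²)) - 11)² = (((½)*9 + 4/9) - 11)² = ((9/2 + 4*(⅑)) - 11)² = ((9/2 + 4/9) - 11)² = (89/18 - 11)² = (-109/18)² = 11881/324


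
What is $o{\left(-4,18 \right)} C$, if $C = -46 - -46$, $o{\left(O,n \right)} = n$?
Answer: $0$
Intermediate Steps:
$C = 0$ ($C = -46 + 46 = 0$)
$o{\left(-4,18 \right)} C = 18 \cdot 0 = 0$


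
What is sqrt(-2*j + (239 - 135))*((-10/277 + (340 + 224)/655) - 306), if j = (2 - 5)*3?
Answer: -55369432*sqrt(122)/181435 ≈ -3370.8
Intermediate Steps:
j = -9 (j = -3*3 = -9)
sqrt(-2*j + (239 - 135))*((-10/277 + (340 + 224)/655) - 306) = sqrt(-2*(-9) + (239 - 135))*((-10/277 + (340 + 224)/655) - 306) = sqrt(18 + 104)*((-10*1/277 + 564*(1/655)) - 306) = sqrt(122)*((-10/277 + 564/655) - 306) = sqrt(122)*(149678/181435 - 306) = sqrt(122)*(-55369432/181435) = -55369432*sqrt(122)/181435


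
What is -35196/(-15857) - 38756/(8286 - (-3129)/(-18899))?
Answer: -6102972108848/2483110820145 ≈ -2.4578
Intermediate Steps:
-35196/(-15857) - 38756/(8286 - (-3129)/(-18899)) = -35196*(-1/15857) - 38756/(8286 - (-3129)*(-1)/18899) = 35196/15857 - 38756/(8286 - 1*3129/18899) = 35196/15857 - 38756/(8286 - 3129/18899) = 35196/15857 - 38756/156593985/18899 = 35196/15857 - 38756*18899/156593985 = 35196/15857 - 732449644/156593985 = -6102972108848/2483110820145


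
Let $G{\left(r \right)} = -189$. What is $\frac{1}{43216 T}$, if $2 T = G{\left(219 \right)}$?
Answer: $- \frac{1}{4083912} \approx -2.4486 \cdot 10^{-7}$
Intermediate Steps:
$T = - \frac{189}{2}$ ($T = \frac{1}{2} \left(-189\right) = - \frac{189}{2} \approx -94.5$)
$\frac{1}{43216 T} = \frac{1}{43216 \left(- \frac{189}{2}\right)} = \frac{1}{43216} \left(- \frac{2}{189}\right) = - \frac{1}{4083912}$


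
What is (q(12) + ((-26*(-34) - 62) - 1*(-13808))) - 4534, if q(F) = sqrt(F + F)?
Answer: 10096 + 2*sqrt(6) ≈ 10101.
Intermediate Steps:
q(F) = sqrt(2)*sqrt(F) (q(F) = sqrt(2*F) = sqrt(2)*sqrt(F))
(q(12) + ((-26*(-34) - 62) - 1*(-13808))) - 4534 = (sqrt(2)*sqrt(12) + ((-26*(-34) - 62) - 1*(-13808))) - 4534 = (sqrt(2)*(2*sqrt(3)) + ((884 - 62) + 13808)) - 4534 = (2*sqrt(6) + (822 + 13808)) - 4534 = (2*sqrt(6) + 14630) - 4534 = (14630 + 2*sqrt(6)) - 4534 = 10096 + 2*sqrt(6)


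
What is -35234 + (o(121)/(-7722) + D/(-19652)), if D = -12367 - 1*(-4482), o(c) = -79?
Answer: -2673396870809/75876372 ≈ -35234.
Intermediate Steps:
D = -7885 (D = -12367 + 4482 = -7885)
-35234 + (o(121)/(-7722) + D/(-19652)) = -35234 + (-79/(-7722) - 7885/(-19652)) = -35234 + (-79*(-1/7722) - 7885*(-1/19652)) = -35234 + (79/7722 + 7885/19652) = -35234 + 31220239/75876372 = -2673396870809/75876372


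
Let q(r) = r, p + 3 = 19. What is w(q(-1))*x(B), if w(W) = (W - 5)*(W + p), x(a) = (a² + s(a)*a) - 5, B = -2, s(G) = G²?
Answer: 810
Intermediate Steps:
p = 16 (p = -3 + 19 = 16)
x(a) = -5 + a² + a³ (x(a) = (a² + a²*a) - 5 = (a² + a³) - 5 = -5 + a² + a³)
w(W) = (-5 + W)*(16 + W) (w(W) = (W - 5)*(W + 16) = (-5 + W)*(16 + W))
w(q(-1))*x(B) = (-80 + (-1)² + 11*(-1))*(-5 + (-2)² + (-2)³) = (-80 + 1 - 11)*(-5 + 4 - 8) = -90*(-9) = 810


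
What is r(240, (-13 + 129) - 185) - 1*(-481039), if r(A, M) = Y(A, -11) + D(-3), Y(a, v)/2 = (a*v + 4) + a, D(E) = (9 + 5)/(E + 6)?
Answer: 1428755/3 ≈ 4.7625e+5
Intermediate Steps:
D(E) = 14/(6 + E)
Y(a, v) = 8 + 2*a + 2*a*v (Y(a, v) = 2*((a*v + 4) + a) = 2*((4 + a*v) + a) = 2*(4 + a + a*v) = 8 + 2*a + 2*a*v)
r(A, M) = 38/3 - 20*A (r(A, M) = (8 + 2*A + 2*A*(-11)) + 14/(6 - 3) = (8 + 2*A - 22*A) + 14/3 = (8 - 20*A) + 14*(⅓) = (8 - 20*A) + 14/3 = 38/3 - 20*A)
r(240, (-13 + 129) - 185) - 1*(-481039) = (38/3 - 20*240) - 1*(-481039) = (38/3 - 4800) + 481039 = -14362/3 + 481039 = 1428755/3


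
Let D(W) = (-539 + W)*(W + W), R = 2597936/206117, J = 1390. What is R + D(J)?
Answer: 487630074196/206117 ≈ 2.3658e+6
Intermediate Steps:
R = 2597936/206117 (R = 2597936*(1/206117) = 2597936/206117 ≈ 12.604)
D(W) = 2*W*(-539 + W) (D(W) = (-539 + W)*(2*W) = 2*W*(-539 + W))
R + D(J) = 2597936/206117 + 2*1390*(-539 + 1390) = 2597936/206117 + 2*1390*851 = 2597936/206117 + 2365780 = 487630074196/206117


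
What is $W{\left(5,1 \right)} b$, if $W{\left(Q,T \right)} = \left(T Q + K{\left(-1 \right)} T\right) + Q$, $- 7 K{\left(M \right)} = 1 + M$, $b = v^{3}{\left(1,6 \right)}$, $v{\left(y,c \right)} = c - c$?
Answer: $0$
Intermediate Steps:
$v{\left(y,c \right)} = 0$
$b = 0$ ($b = 0^{3} = 0$)
$K{\left(M \right)} = - \frac{1}{7} - \frac{M}{7}$ ($K{\left(M \right)} = - \frac{1 + M}{7} = - \frac{1}{7} - \frac{M}{7}$)
$W{\left(Q,T \right)} = Q + Q T$ ($W{\left(Q,T \right)} = \left(T Q + \left(- \frac{1}{7} - - \frac{1}{7}\right) T\right) + Q = \left(Q T + \left(- \frac{1}{7} + \frac{1}{7}\right) T\right) + Q = \left(Q T + 0 T\right) + Q = \left(Q T + 0\right) + Q = Q T + Q = Q + Q T$)
$W{\left(5,1 \right)} b = 5 \left(1 + 1\right) 0 = 5 \cdot 2 \cdot 0 = 10 \cdot 0 = 0$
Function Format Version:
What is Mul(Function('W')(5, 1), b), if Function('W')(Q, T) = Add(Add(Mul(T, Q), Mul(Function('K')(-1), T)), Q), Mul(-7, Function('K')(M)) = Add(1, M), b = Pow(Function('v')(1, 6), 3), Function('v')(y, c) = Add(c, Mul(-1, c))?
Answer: 0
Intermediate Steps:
Function('v')(y, c) = 0
b = 0 (b = Pow(0, 3) = 0)
Function('K')(M) = Add(Rational(-1, 7), Mul(Rational(-1, 7), M)) (Function('K')(M) = Mul(Rational(-1, 7), Add(1, M)) = Add(Rational(-1, 7), Mul(Rational(-1, 7), M)))
Function('W')(Q, T) = Add(Q, Mul(Q, T)) (Function('W')(Q, T) = Add(Add(Mul(T, Q), Mul(Add(Rational(-1, 7), Mul(Rational(-1, 7), -1)), T)), Q) = Add(Add(Mul(Q, T), Mul(Add(Rational(-1, 7), Rational(1, 7)), T)), Q) = Add(Add(Mul(Q, T), Mul(0, T)), Q) = Add(Add(Mul(Q, T), 0), Q) = Add(Mul(Q, T), Q) = Add(Q, Mul(Q, T)))
Mul(Function('W')(5, 1), b) = Mul(Mul(5, Add(1, 1)), 0) = Mul(Mul(5, 2), 0) = Mul(10, 0) = 0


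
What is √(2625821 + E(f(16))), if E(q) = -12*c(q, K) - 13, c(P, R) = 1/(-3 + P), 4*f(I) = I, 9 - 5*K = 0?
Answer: 2*√656449 ≈ 1620.4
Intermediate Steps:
K = 9/5 (K = 9/5 - ⅕*0 = 9/5 + 0 = 9/5 ≈ 1.8000)
f(I) = I/4
E(q) = -13 - 12/(-3 + q) (E(q) = -12/(-3 + q) - 13 = -13 - 12/(-3 + q))
√(2625821 + E(f(16))) = √(2625821 + (27 - 13*16/4)/(-3 + (¼)*16)) = √(2625821 + (27 - 13*4)/(-3 + 4)) = √(2625821 + (27 - 52)/1) = √(2625821 + 1*(-25)) = √(2625821 - 25) = √2625796 = 2*√656449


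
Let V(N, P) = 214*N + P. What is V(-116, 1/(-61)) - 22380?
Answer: -2879445/61 ≈ -47204.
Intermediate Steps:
V(N, P) = P + 214*N
V(-116, 1/(-61)) - 22380 = (1/(-61) + 214*(-116)) - 22380 = (-1/61 - 24824) - 22380 = -1514265/61 - 22380 = -2879445/61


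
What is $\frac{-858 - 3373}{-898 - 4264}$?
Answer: $\frac{4231}{5162} \approx 0.81964$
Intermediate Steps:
$\frac{-858 - 3373}{-898 - 4264} = \frac{-858 - 3373}{-5162} = \left(-858 - 3373\right) \left(- \frac{1}{5162}\right) = \left(-4231\right) \left(- \frac{1}{5162}\right) = \frac{4231}{5162}$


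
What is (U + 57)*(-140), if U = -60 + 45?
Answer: -5880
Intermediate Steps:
U = -15
(U + 57)*(-140) = (-15 + 57)*(-140) = 42*(-140) = -5880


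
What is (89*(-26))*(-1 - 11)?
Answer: 27768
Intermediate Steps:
(89*(-26))*(-1 - 11) = -2314*(-12) = 27768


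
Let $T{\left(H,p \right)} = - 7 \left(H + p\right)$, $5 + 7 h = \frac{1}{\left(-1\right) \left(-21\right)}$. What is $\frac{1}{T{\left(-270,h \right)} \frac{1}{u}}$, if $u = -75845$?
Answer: $- \frac{8085}{202} \approx -40.025$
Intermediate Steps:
$h = - \frac{104}{147}$ ($h = - \frac{5}{7} + \frac{1}{7 \left(\left(-1\right) \left(-21\right)\right)} = - \frac{5}{7} + \frac{1}{7 \cdot 21} = - \frac{5}{7} + \frac{1}{7} \cdot \frac{1}{21} = - \frac{5}{7} + \frac{1}{147} = - \frac{104}{147} \approx -0.70748$)
$T{\left(H,p \right)} = - 7 H - 7 p$
$\frac{1}{T{\left(-270,h \right)} \frac{1}{u}} = \frac{1}{\left(\left(-7\right) \left(-270\right) - - \frac{104}{21}\right) \frac{1}{-75845}} = \frac{1}{\left(1890 + \frac{104}{21}\right) \left(- \frac{1}{75845}\right)} = \frac{1}{\frac{39794}{21} \left(- \frac{1}{75845}\right)} = \frac{1}{- \frac{202}{8085}} = - \frac{8085}{202}$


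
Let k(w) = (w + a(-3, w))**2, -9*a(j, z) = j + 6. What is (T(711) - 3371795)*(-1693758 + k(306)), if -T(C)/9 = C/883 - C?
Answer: 42800491217379511/7947 ≈ 5.3857e+12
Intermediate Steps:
a(j, z) = -2/3 - j/9 (a(j, z) = -(j + 6)/9 = -(6 + j)/9 = -2/3 - j/9)
T(C) = 7938*C/883 (T(C) = -9*(C/883 - C) = -(-7938)*C/883 = 7938*C/883)
k(w) = (-1/3 + w)**2 (k(w) = (w + (-2/3 - 1/9*(-3)))**2 = (w + (-2/3 + 1/3))**2 = (w - 1/3)**2 = (-1/3 + w)**2)
(T(711) - 3371795)*(-1693758 + k(306)) = ((7938/883)*711 - 3371795)*(-1693758 + (-1 + 3*306)**2/9) = (5643918/883 - 3371795)*(-1693758 + (-1 + 918)**2/9) = -2971651067*(-1693758 + (1/9)*917**2)/883 = -2971651067*(-1693758 + (1/9)*840889)/883 = -2971651067*(-1693758 + 840889/9)/883 = -2971651067/883*(-14402933/9) = 42800491217379511/7947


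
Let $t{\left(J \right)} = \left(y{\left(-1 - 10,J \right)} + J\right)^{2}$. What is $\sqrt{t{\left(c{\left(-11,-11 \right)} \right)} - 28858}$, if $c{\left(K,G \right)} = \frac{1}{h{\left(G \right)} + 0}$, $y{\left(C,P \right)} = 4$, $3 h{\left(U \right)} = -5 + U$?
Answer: $\frac{i \sqrt{7383927}}{16} \approx 169.83 i$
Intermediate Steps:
$h{\left(U \right)} = - \frac{5}{3} + \frac{U}{3}$ ($h{\left(U \right)} = \frac{-5 + U}{3} = - \frac{5}{3} + \frac{U}{3}$)
$c{\left(K,G \right)} = \frac{1}{- \frac{5}{3} + \frac{G}{3}}$ ($c{\left(K,G \right)} = \frac{1}{\left(- \frac{5}{3} + \frac{G}{3}\right) + 0} = \frac{1}{- \frac{5}{3} + \frac{G}{3}}$)
$t{\left(J \right)} = \left(4 + J\right)^{2}$
$\sqrt{t{\left(c{\left(-11,-11 \right)} \right)} - 28858} = \sqrt{\left(4 + \frac{3}{-5 - 11}\right)^{2} - 28858} = \sqrt{\left(4 + \frac{3}{-16}\right)^{2} - 28858} = \sqrt{\left(4 + 3 \left(- \frac{1}{16}\right)\right)^{2} - 28858} = \sqrt{\left(4 - \frac{3}{16}\right)^{2} - 28858} = \sqrt{\left(\frac{61}{16}\right)^{2} - 28858} = \sqrt{\frac{3721}{256} - 28858} = \sqrt{- \frac{7383927}{256}} = \frac{i \sqrt{7383927}}{16}$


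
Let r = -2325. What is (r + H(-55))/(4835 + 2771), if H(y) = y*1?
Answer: -1190/3803 ≈ -0.31291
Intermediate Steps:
H(y) = y
(r + H(-55))/(4835 + 2771) = (-2325 - 55)/(4835 + 2771) = -2380/7606 = -2380*1/7606 = -1190/3803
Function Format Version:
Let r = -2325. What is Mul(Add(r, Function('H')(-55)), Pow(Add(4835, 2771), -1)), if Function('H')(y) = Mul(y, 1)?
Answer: Rational(-1190, 3803) ≈ -0.31291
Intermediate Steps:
Function('H')(y) = y
Mul(Add(r, Function('H')(-55)), Pow(Add(4835, 2771), -1)) = Mul(Add(-2325, -55), Pow(Add(4835, 2771), -1)) = Mul(-2380, Pow(7606, -1)) = Mul(-2380, Rational(1, 7606)) = Rational(-1190, 3803)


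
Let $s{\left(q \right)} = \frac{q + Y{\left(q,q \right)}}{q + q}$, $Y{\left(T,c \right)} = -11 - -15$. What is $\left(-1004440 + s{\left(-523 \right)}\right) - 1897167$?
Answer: $- \frac{3035080403}{1046} \approx -2.9016 \cdot 10^{6}$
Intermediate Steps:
$Y{\left(T,c \right)} = 4$ ($Y{\left(T,c \right)} = -11 + 15 = 4$)
$s{\left(q \right)} = \frac{4 + q}{2 q}$ ($s{\left(q \right)} = \frac{q + 4}{q + q} = \frac{4 + q}{2 q}$)
$\left(-1004440 + s{\left(-523 \right)}\right) - 1897167 = \left(-1004440 + \frac{4 - 523}{2 \left(-523\right)}\right) - 1897167 = \left(-1004440 + \frac{1}{2} \left(- \frac{1}{523}\right) \left(-519\right)\right) - 1897167 = \left(-1004440 + \frac{519}{1046}\right) - 1897167 = - \frac{1050643721}{1046} - 1897167 = - \frac{3035080403}{1046}$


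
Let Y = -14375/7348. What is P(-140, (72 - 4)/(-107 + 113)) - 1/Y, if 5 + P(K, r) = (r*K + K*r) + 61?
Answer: -134412956/43125 ≈ -3116.8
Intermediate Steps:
Y = -14375/7348 (Y = -14375*1/7348 = -14375/7348 ≈ -1.9563)
P(K, r) = 56 + 2*K*r (P(K, r) = -5 + ((r*K + K*r) + 61) = -5 + ((K*r + K*r) + 61) = -5 + (2*K*r + 61) = -5 + (61 + 2*K*r) = 56 + 2*K*r)
P(-140, (72 - 4)/(-107 + 113)) - 1/Y = (56 + 2*(-140)*((72 - 4)/(-107 + 113))) - 1/(-14375/7348) = (56 + 2*(-140)*(68/6)) - 1*(-7348/14375) = (56 + 2*(-140)*(68*(⅙))) + 7348/14375 = (56 + 2*(-140)*(34/3)) + 7348/14375 = (56 - 9520/3) + 7348/14375 = -9352/3 + 7348/14375 = -134412956/43125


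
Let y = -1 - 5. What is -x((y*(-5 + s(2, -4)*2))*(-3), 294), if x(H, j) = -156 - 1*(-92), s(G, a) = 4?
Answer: 64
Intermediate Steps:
y = -6
x(H, j) = -64 (x(H, j) = -156 + 92 = -64)
-x((y*(-5 + s(2, -4)*2))*(-3), 294) = -1*(-64) = 64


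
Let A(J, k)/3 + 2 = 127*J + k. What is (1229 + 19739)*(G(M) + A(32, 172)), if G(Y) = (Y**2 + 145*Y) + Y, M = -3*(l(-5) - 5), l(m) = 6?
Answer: 257340264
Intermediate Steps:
A(J, k) = -6 + 3*k + 381*J (A(J, k) = -6 + 3*(127*J + k) = -6 + 3*(k + 127*J) = -6 + (3*k + 381*J) = -6 + 3*k + 381*J)
M = -3 (M = -3*(6 - 5) = -3*1 = -3)
G(Y) = Y**2 + 146*Y
(1229 + 19739)*(G(M) + A(32, 172)) = (1229 + 19739)*(-3*(146 - 3) + (-6 + 3*172 + 381*32)) = 20968*(-3*143 + (-6 + 516 + 12192)) = 20968*(-429 + 12702) = 20968*12273 = 257340264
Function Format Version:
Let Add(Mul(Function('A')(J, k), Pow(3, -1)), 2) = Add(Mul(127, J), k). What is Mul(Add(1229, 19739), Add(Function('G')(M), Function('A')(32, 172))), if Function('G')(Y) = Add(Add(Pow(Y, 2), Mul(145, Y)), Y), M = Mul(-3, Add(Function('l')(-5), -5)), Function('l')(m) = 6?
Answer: 257340264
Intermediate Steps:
Function('A')(J, k) = Add(-6, Mul(3, k), Mul(381, J)) (Function('A')(J, k) = Add(-6, Mul(3, Add(Mul(127, J), k))) = Add(-6, Mul(3, Add(k, Mul(127, J)))) = Add(-6, Add(Mul(3, k), Mul(381, J))) = Add(-6, Mul(3, k), Mul(381, J)))
M = -3 (M = Mul(-3, Add(6, -5)) = Mul(-3, 1) = -3)
Function('G')(Y) = Add(Pow(Y, 2), Mul(146, Y))
Mul(Add(1229, 19739), Add(Function('G')(M), Function('A')(32, 172))) = Mul(Add(1229, 19739), Add(Mul(-3, Add(146, -3)), Add(-6, Mul(3, 172), Mul(381, 32)))) = Mul(20968, Add(Mul(-3, 143), Add(-6, 516, 12192))) = Mul(20968, Add(-429, 12702)) = Mul(20968, 12273) = 257340264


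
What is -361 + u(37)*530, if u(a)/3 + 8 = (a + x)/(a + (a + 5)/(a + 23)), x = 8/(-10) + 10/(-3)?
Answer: -152033/13 ≈ -11695.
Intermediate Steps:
x = -62/15 (x = 8*(-1/10) + 10*(-1/3) = -4/5 - 10/3 = -62/15 ≈ -4.1333)
u(a) = -24 + 3*(-62/15 + a)/(a + (5 + a)/(23 + a)) (u(a) = -24 + 3*((a - 62/15)/(a + (a + 5)/(a + 23))) = -24 + 3*((-62/15 + a)/(a + (5 + a)/(23 + a))) = -24 + 3*(-62/15 + a)/(a + (5 + a)/(23 + a)))
-361 + u(37)*530 = -361 + ((-2026 - 2597*37 - 105*37**2)/(5*(5 + 37**2 + 24*37)))*530 = -361 + ((-2026 - 96089 - 105*1369)/(5*(5 + 1369 + 888)))*530 = -361 + ((1/5)*(-2026 - 96089 - 143745)/2262)*530 = -361 + ((1/5)*(1/2262)*(-241860))*530 = -361 - 278/13*530 = -361 - 147340/13 = -152033/13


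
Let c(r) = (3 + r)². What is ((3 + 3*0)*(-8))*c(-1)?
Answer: -96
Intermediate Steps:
((3 + 3*0)*(-8))*c(-1) = ((3 + 3*0)*(-8))*(3 - 1)² = ((3 + 0)*(-8))*2² = (3*(-8))*4 = -24*4 = -96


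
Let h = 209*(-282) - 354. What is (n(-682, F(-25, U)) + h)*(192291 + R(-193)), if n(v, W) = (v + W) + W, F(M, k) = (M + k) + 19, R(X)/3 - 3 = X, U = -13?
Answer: -11505560652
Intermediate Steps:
R(X) = 9 + 3*X
F(M, k) = 19 + M + k
h = -59292 (h = -58938 - 354 = -59292)
n(v, W) = v + 2*W (n(v, W) = (W + v) + W = v + 2*W)
(n(-682, F(-25, U)) + h)*(192291 + R(-193)) = ((-682 + 2*(19 - 25 - 13)) - 59292)*(192291 + (9 + 3*(-193))) = ((-682 + 2*(-19)) - 59292)*(192291 + (9 - 579)) = ((-682 - 38) - 59292)*(192291 - 570) = (-720 - 59292)*191721 = -60012*191721 = -11505560652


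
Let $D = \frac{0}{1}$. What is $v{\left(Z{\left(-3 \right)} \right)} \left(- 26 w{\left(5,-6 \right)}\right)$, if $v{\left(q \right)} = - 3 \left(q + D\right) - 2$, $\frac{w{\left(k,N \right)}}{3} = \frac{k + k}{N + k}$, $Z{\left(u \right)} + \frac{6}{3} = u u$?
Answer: $-17940$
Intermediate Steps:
$Z{\left(u \right)} = -2 + u^{2}$ ($Z{\left(u \right)} = -2 + u u = -2 + u^{2}$)
$D = 0$ ($D = 0 \cdot 1 = 0$)
$w{\left(k,N \right)} = \frac{6 k}{N + k}$ ($w{\left(k,N \right)} = 3 \frac{k + k}{N + k} = 3 \frac{2 k}{N + k} = \frac{6 k}{N + k}$)
$v{\left(q \right)} = -2 - 3 q$ ($v{\left(q \right)} = - 3 \left(q + 0\right) - 2 = - 3 q - 2 = -2 - 3 q$)
$v{\left(Z{\left(-3 \right)} \right)} \left(- 26 w{\left(5,-6 \right)}\right) = \left(-2 - 3 \left(-2 + \left(-3\right)^{2}\right)\right) \left(- 26 \cdot 6 \cdot 5 \frac{1}{-6 + 5}\right) = \left(-2 - 3 \left(-2 + 9\right)\right) \left(- 26 \cdot 6 \cdot 5 \frac{1}{-1}\right) = \left(-2 - 21\right) \left(- 26 \cdot 6 \cdot 5 \left(-1\right)\right) = \left(-2 - 21\right) \left(\left(-26\right) \left(-30\right)\right) = \left(-23\right) 780 = -17940$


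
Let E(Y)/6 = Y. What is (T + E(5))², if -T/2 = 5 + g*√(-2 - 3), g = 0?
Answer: 400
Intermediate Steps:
E(Y) = 6*Y
T = -10 (T = -2*(5 + 0*√(-2 - 3)) = -2*(5 + 0*√(-5)) = -2*(5 + 0*(I*√5)) = -2*(5 + 0) = -2*5 = -10)
(T + E(5))² = (-10 + 6*5)² = (-10 + 30)² = 20² = 400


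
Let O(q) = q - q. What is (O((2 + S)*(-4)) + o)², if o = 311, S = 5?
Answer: 96721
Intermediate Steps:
O(q) = 0
(O((2 + S)*(-4)) + o)² = (0 + 311)² = 311² = 96721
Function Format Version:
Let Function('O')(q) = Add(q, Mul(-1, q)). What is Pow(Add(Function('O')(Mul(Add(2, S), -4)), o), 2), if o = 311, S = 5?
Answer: 96721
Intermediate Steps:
Function('O')(q) = 0
Pow(Add(Function('O')(Mul(Add(2, S), -4)), o), 2) = Pow(Add(0, 311), 2) = Pow(311, 2) = 96721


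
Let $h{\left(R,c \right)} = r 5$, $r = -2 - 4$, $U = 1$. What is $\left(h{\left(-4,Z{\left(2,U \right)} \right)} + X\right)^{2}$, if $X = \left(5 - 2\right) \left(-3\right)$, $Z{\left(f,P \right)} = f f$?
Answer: $1521$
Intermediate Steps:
$Z{\left(f,P \right)} = f^{2}$
$X = -9$ ($X = 3 \left(-3\right) = -9$)
$r = -6$
$h{\left(R,c \right)} = -30$ ($h{\left(R,c \right)} = \left(-6\right) 5 = -30$)
$\left(h{\left(-4,Z{\left(2,U \right)} \right)} + X\right)^{2} = \left(-30 - 9\right)^{2} = \left(-39\right)^{2} = 1521$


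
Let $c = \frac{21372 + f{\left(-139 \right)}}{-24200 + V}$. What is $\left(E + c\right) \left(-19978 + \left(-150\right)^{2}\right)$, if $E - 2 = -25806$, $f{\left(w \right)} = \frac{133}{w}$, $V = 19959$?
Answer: $- \frac{38370723788462}{589499} \approx -6.509 \cdot 10^{7}$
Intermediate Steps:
$E = -25804$ ($E = 2 - 25806 = -25804$)
$c = - \frac{2970575}{589499}$ ($c = \frac{21372 + \frac{133}{-139}}{-24200 + 19959} = \frac{21372 + 133 \left(- \frac{1}{139}\right)}{-4241} = \left(21372 - \frac{133}{139}\right) \left(- \frac{1}{4241}\right) = \frac{2970575}{139} \left(- \frac{1}{4241}\right) = - \frac{2970575}{589499} \approx -5.0392$)
$\left(E + c\right) \left(-19978 + \left(-150\right)^{2}\right) = \left(-25804 - \frac{2970575}{589499}\right) \left(-19978 + \left(-150\right)^{2}\right) = - \frac{15214402771 \left(-19978 + 22500\right)}{589499} = \left(- \frac{15214402771}{589499}\right) 2522 = - \frac{38370723788462}{589499}$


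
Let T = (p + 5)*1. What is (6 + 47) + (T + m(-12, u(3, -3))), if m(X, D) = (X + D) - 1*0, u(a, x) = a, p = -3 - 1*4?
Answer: 42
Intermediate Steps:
p = -7 (p = -3 - 4 = -7)
m(X, D) = D + X (m(X, D) = (D + X) + 0 = D + X)
T = -2 (T = (-7 + 5)*1 = -2*1 = -2)
(6 + 47) + (T + m(-12, u(3, -3))) = (6 + 47) + (-2 + (3 - 12)) = 53 + (-2 - 9) = 53 - 11 = 42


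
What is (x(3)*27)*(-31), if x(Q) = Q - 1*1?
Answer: -1674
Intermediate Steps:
x(Q) = -1 + Q (x(Q) = Q - 1 = -1 + Q)
(x(3)*27)*(-31) = ((-1 + 3)*27)*(-31) = (2*27)*(-31) = 54*(-31) = -1674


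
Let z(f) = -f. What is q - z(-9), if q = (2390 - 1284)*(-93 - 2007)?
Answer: -2322609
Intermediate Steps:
q = -2322600 (q = 1106*(-2100) = -2322600)
q - z(-9) = -2322600 - (-1)*(-9) = -2322600 - 1*9 = -2322600 - 9 = -2322609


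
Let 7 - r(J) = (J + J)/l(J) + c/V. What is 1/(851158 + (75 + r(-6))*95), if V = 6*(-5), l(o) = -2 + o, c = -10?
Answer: 6/5152643 ≈ 1.1645e-6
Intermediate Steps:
V = -30
r(J) = 20/3 - 2*J/(-2 + J) (r(J) = 7 - ((J + J)/(-2 + J) - 10/(-30)) = 7 - ((2*J)/(-2 + J) - 10*(-1/30)) = 7 - (2*J/(-2 + J) + ⅓) = 7 - (⅓ + 2*J/(-2 + J)) = 7 + (-⅓ - 2*J/(-2 + J)) = 20/3 - 2*J/(-2 + J))
1/(851158 + (75 + r(-6))*95) = 1/(851158 + (75 + 2*(-20 + 7*(-6))/(3*(-2 - 6)))*95) = 1/(851158 + (75 + (⅔)*(-20 - 42)/(-8))*95) = 1/(851158 + (75 + (⅔)*(-⅛)*(-62))*95) = 1/(851158 + (75 + 31/6)*95) = 1/(851158 + (481/6)*95) = 1/(851158 + 45695/6) = 1/(5152643/6) = 6/5152643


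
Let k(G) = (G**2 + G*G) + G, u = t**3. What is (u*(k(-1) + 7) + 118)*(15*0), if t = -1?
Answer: 0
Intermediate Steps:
u = -1 (u = (-1)**3 = -1)
k(G) = G + 2*G**2 (k(G) = (G**2 + G**2) + G = 2*G**2 + G = G + 2*G**2)
(u*(k(-1) + 7) + 118)*(15*0) = (-(-(1 + 2*(-1)) + 7) + 118)*(15*0) = (-(-(1 - 2) + 7) + 118)*0 = (-(-1*(-1) + 7) + 118)*0 = (-(1 + 7) + 118)*0 = (-1*8 + 118)*0 = (-8 + 118)*0 = 110*0 = 0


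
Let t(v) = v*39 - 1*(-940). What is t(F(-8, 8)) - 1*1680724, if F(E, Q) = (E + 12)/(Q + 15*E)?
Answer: -47033991/28 ≈ -1.6798e+6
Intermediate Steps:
F(E, Q) = (12 + E)/(Q + 15*E)
t(v) = 940 + 39*v (t(v) = 39*v + 940 = 940 + 39*v)
t(F(-8, 8)) - 1*1680724 = (940 + 39*((12 - 8)/(8 + 15*(-8)))) - 1*1680724 = (940 + 39*(4/(8 - 120))) - 1680724 = (940 + 39*(4/(-112))) - 1680724 = (940 + 39*(-1/112*4)) - 1680724 = (940 + 39*(-1/28)) - 1680724 = (940 - 39/28) - 1680724 = 26281/28 - 1680724 = -47033991/28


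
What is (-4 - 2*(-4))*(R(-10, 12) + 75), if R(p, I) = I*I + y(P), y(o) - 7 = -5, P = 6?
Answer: 884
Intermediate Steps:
y(o) = 2 (y(o) = 7 - 5 = 2)
R(p, I) = 2 + I**2 (R(p, I) = I*I + 2 = I**2 + 2 = 2 + I**2)
(-4 - 2*(-4))*(R(-10, 12) + 75) = (-4 - 2*(-4))*((2 + 12**2) + 75) = (-4 + 8)*((2 + 144) + 75) = 4*(146 + 75) = 4*221 = 884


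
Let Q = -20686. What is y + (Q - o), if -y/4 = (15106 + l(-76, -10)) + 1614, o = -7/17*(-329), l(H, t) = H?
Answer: -1485757/17 ≈ -87398.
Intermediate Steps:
o = 2303/17 (o = -7*1/17*(-329) = -7/17*(-329) = 2303/17 ≈ 135.47)
y = -66576 (y = -4*((15106 - 76) + 1614) = -4*(15030 + 1614) = -4*16644 = -66576)
y + (Q - o) = -66576 + (-20686 - 1*2303/17) = -66576 + (-20686 - 2303/17) = -66576 - 353965/17 = -1485757/17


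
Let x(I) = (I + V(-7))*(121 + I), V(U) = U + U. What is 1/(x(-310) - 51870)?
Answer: 1/9366 ≈ 0.00010677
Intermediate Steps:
V(U) = 2*U
x(I) = (-14 + I)*(121 + I) (x(I) = (I + 2*(-7))*(121 + I) = (I - 14)*(121 + I) = (-14 + I)*(121 + I))
1/(x(-310) - 51870) = 1/((-1694 + (-310)² + 107*(-310)) - 51870) = 1/((-1694 + 96100 - 33170) - 51870) = 1/(61236 - 51870) = 1/9366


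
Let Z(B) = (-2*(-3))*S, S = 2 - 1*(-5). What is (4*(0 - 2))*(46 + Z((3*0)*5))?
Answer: -704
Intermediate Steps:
S = 7 (S = 2 + 5 = 7)
Z(B) = 42 (Z(B) = -2*(-3)*7 = 6*7 = 42)
(4*(0 - 2))*(46 + Z((3*0)*5)) = (4*(0 - 2))*(46 + 42) = (4*(-2))*88 = -8*88 = -704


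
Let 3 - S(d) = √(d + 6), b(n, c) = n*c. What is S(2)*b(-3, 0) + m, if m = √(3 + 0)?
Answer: √3 ≈ 1.7320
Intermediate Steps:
b(n, c) = c*n
S(d) = 3 - √(6 + d) (S(d) = 3 - √(d + 6) = 3 - √(6 + d))
m = √3 ≈ 1.7320
S(2)*b(-3, 0) + m = (3 - √(6 + 2))*(0*(-3)) + √3 = (3 - √8)*0 + √3 = (3 - 2*√2)*0 + √3 = 0 + √3 = √3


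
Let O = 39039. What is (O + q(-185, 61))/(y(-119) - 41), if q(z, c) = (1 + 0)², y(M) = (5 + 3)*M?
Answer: -39040/993 ≈ -39.315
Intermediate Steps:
y(M) = 8*M
q(z, c) = 1 (q(z, c) = 1² = 1)
(O + q(-185, 61))/(y(-119) - 41) = (39039 + 1)/(8*(-119) - 41) = 39040/(-952 - 41) = 39040/(-993) = 39040*(-1/993) = -39040/993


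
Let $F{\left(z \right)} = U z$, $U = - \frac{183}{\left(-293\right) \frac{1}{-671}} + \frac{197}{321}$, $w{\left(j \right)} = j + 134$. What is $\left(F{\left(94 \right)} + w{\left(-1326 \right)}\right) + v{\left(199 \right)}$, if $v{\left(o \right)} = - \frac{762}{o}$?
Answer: $- \frac{758628103802}{18716547} \approx -40533.0$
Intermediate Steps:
$w{\left(j \right)} = 134 + j$
$U = - \frac{39358832}{94053}$ ($U = - \frac{183}{\left(-293\right) \left(- \frac{1}{671}\right)} + 197 \cdot \frac{1}{321} = - \frac{183}{\frac{293}{671}} + \frac{197}{321} = \left(-183\right) \frac{671}{293} + \frac{197}{321} = - \frac{122793}{293} + \frac{197}{321} = - \frac{39358832}{94053} \approx -418.48$)
$F{\left(z \right)} = - \frac{39358832 z}{94053}$
$\left(F{\left(94 \right)} + w{\left(-1326 \right)}\right) + v{\left(199 \right)} = \left(\left(- \frac{39358832}{94053}\right) 94 + \left(134 - 1326\right)\right) - \frac{762}{199} = \left(- \frac{3699730208}{94053} - 1192\right) - \frac{762}{199} = - \frac{3811841384}{94053} - \frac{762}{199} = - \frac{758628103802}{18716547}$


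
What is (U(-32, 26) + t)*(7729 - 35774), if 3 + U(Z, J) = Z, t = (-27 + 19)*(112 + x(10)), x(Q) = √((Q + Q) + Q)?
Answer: 26109895 + 224360*√30 ≈ 2.7339e+7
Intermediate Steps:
x(Q) = √3*√Q (x(Q) = √(2*Q + Q) = √(3*Q) = √3*√Q)
t = -896 - 8*√30 (t = (-27 + 19)*(112 + √3*√10) = -8*(112 + √30) = -896 - 8*√30 ≈ -939.82)
U(Z, J) = -3 + Z
(U(-32, 26) + t)*(7729 - 35774) = ((-3 - 32) + (-896 - 8*√30))*(7729 - 35774) = (-35 + (-896 - 8*√30))*(-28045) = (-931 - 8*√30)*(-28045) = 26109895 + 224360*√30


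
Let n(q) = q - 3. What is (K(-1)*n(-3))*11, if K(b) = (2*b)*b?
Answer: -132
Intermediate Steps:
K(b) = 2*b²
n(q) = -3 + q
(K(-1)*n(-3))*11 = ((2*(-1)²)*(-3 - 3))*11 = ((2*1)*(-6))*11 = (2*(-6))*11 = -12*11 = -132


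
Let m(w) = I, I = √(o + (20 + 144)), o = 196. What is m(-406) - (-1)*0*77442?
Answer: 6*√10 ≈ 18.974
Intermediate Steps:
I = 6*√10 (I = √(196 + (20 + 144)) = √(196 + 164) = √360 = 6*√10 ≈ 18.974)
m(w) = 6*√10
m(-406) - (-1)*0*77442 = 6*√10 - (-1)*0*77442 = 6*√10 - (-1)*0 = 6*√10 - 1*0 = 6*√10 + 0 = 6*√10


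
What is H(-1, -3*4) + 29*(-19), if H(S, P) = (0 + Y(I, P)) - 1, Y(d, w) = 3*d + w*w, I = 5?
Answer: -393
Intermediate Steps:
Y(d, w) = w² + 3*d (Y(d, w) = 3*d + w² = w² + 3*d)
H(S, P) = 14 + P² (H(S, P) = (0 + (P² + 3*5)) - 1 = (0 + (P² + 15)) - 1 = (0 + (15 + P²)) - 1 = (15 + P²) - 1 = 14 + P²)
H(-1, -3*4) + 29*(-19) = (14 + (-3*4)²) + 29*(-19) = (14 + (-12)²) - 551 = (14 + 144) - 551 = 158 - 551 = -393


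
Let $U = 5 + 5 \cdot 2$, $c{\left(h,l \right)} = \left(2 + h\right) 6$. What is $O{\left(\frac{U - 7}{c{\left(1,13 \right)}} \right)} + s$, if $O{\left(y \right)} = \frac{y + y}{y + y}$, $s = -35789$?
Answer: $-35788$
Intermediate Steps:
$c{\left(h,l \right)} = 12 + 6 h$
$U = 15$ ($U = 5 + 10 = 15$)
$O{\left(y \right)} = 1$ ($O{\left(y \right)} = \frac{2 y}{2 y} = 2 y \frac{1}{2 y} = 1$)
$O{\left(\frac{U - 7}{c{\left(1,13 \right)}} \right)} + s = 1 - 35789 = -35788$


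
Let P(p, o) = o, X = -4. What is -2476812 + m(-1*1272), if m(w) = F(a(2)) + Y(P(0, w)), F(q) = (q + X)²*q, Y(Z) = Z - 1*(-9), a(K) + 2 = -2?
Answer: -2478331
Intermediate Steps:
a(K) = -4 (a(K) = -2 - 2 = -4)
Y(Z) = 9 + Z (Y(Z) = Z + 9 = 9 + Z)
F(q) = q*(-4 + q)² (F(q) = (q - 4)²*q = (-4 + q)²*q = q*(-4 + q)²)
m(w) = -247 + w (m(w) = -4*(-4 - 4)² + (9 + w) = -4*(-8)² + (9 + w) = -4*64 + (9 + w) = -256 + (9 + w) = -247 + w)
-2476812 + m(-1*1272) = -2476812 + (-247 - 1*1272) = -2476812 + (-247 - 1272) = -2476812 - 1519 = -2478331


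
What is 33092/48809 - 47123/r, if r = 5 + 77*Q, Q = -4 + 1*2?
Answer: 2304957215/7272541 ≈ 316.94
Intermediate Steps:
Q = -2 (Q = -4 + 2 = -2)
r = -149 (r = 5 + 77*(-2) = 5 - 154 = -149)
33092/48809 - 47123/r = 33092/48809 - 47123/(-149) = 33092*(1/48809) - 47123*(-1/149) = 33092/48809 + 47123/149 = 2304957215/7272541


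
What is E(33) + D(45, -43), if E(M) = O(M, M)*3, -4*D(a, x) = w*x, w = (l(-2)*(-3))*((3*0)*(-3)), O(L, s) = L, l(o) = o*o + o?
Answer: 99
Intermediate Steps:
l(o) = o + o² (l(o) = o² + o = o + o²)
w = 0 (w = (-2*(1 - 2)*(-3))*((3*0)*(-3)) = (-2*(-1)*(-3))*(0*(-3)) = (2*(-3))*0 = -6*0 = 0)
D(a, x) = 0 (D(a, x) = -0*x = -¼*0 = 0)
E(M) = 3*M (E(M) = M*3 = 3*M)
E(33) + D(45, -43) = 3*33 + 0 = 99 + 0 = 99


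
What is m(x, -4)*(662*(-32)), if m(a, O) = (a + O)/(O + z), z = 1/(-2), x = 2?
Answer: -84736/9 ≈ -9415.1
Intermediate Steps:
z = -½ ≈ -0.50000
m(a, O) = (O + a)/(-½ + O) (m(a, O) = (a + O)/(O - ½) = (O + a)/(-½ + O))
m(x, -4)*(662*(-32)) = (2*(-4 + 2)/(-1 + 2*(-4)))*(662*(-32)) = (2*(-2)/(-1 - 8))*(-21184) = (2*(-2)/(-9))*(-21184) = (2*(-⅑)*(-2))*(-21184) = (4/9)*(-21184) = -84736/9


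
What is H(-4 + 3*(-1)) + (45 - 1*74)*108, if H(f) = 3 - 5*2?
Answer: -3139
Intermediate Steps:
H(f) = -7 (H(f) = 3 - 10 = -7)
H(-4 + 3*(-1)) + (45 - 1*74)*108 = -7 + (45 - 1*74)*108 = -7 + (45 - 74)*108 = -7 - 29*108 = -7 - 3132 = -3139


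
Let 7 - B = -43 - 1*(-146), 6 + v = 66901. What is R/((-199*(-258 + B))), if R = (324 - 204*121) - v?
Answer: -91255/70446 ≈ -1.2954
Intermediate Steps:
v = 66895 (v = -6 + 66901 = 66895)
B = -96 (B = 7 - (-43 - 1*(-146)) = 7 - (-43 + 146) = 7 - 1*103 = 7 - 103 = -96)
R = -91255 (R = (324 - 204*121) - 1*66895 = (324 - 24684) - 66895 = -24360 - 66895 = -91255)
R/((-199*(-258 + B))) = -91255*(-1/(199*(-258 - 96))) = -91255/((-199*(-354))) = -91255/70446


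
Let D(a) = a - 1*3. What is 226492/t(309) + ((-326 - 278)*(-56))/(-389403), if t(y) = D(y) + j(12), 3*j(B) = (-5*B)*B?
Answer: 2099867426/611919 ≈ 3431.6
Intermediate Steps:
j(B) = -5*B**2/3 (j(B) = ((-5*B)*B)/3 = (-5*B**2)/3 = -5*B**2/3)
D(a) = -3 + a (D(a) = a - 3 = -3 + a)
t(y) = -243 + y (t(y) = (-3 + y) - 5/3*12**2 = (-3 + y) - 5/3*144 = (-3 + y) - 240 = -243 + y)
226492/t(309) + ((-326 - 278)*(-56))/(-389403) = 226492/(-243 + 309) + ((-326 - 278)*(-56))/(-389403) = 226492/66 - 604*(-56)*(-1/389403) = 226492*(1/66) + 33824*(-1/389403) = 113246/33 - 4832/55629 = 2099867426/611919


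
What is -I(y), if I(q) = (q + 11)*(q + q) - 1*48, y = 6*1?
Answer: -156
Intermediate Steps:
y = 6
I(q) = -48 + 2*q*(11 + q) (I(q) = (11 + q)*(2*q) - 48 = 2*q*(11 + q) - 48 = -48 + 2*q*(11 + q))
-I(y) = -(-48 + 2*6**2 + 22*6) = -(-48 + 2*36 + 132) = -(-48 + 72 + 132) = -1*156 = -156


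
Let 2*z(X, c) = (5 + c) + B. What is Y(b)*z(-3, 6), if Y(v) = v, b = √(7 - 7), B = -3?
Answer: 0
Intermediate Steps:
b = 0 (b = √0 = 0)
z(X, c) = 1 + c/2 (z(X, c) = ((5 + c) - 3)/2 = (2 + c)/2 = 1 + c/2)
Y(b)*z(-3, 6) = 0*(1 + (½)*6) = 0*(1 + 3) = 0*4 = 0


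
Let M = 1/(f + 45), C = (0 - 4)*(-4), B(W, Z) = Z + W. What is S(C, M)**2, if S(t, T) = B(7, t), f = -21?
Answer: 529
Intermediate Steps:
B(W, Z) = W + Z
C = 16 (C = -4*(-4) = 16)
M = 1/24 (M = 1/(-21 + 45) = 1/24 ≈ 0.041667)
S(t, T) = 7 + t
S(C, M)**2 = (7 + 16)**2 = 23**2 = 529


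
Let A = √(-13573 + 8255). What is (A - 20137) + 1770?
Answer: -18367 + I*√5318 ≈ -18367.0 + 72.925*I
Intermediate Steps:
A = I*√5318 (A = √(-5318) = I*√5318 ≈ 72.925*I)
(A - 20137) + 1770 = (I*√5318 - 20137) + 1770 = (-20137 + I*√5318) + 1770 = -18367 + I*√5318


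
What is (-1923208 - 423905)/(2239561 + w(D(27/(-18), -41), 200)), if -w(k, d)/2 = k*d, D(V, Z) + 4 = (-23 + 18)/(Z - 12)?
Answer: -124396989/118779533 ≈ -1.0473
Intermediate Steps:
D(V, Z) = -4 - 5/(-12 + Z) (D(V, Z) = -4 + (-23 + 18)/(Z - 12) = -4 - 5/(-12 + Z))
w(k, d) = -2*d*k (w(k, d) = -2*k*d = -2*d*k)
(-1923208 - 423905)/(2239561 + w(D(27/(-18), -41), 200)) = (-1923208 - 423905)/(2239561 - 2*200*(43 - 4*(-41))/(-12 - 41)) = -2347113/(2239561 - 2*200*(43 + 164)/(-53)) = -2347113/(2239561 - 2*200*(-1/53*207)) = -2347113/(2239561 - 2*200*(-207/53)) = -2347113/(2239561 + 82800/53) = -2347113/118779533/53 = -2347113*53/118779533 = -124396989/118779533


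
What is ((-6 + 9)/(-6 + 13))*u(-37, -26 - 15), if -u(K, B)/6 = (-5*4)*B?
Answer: -14760/7 ≈ -2108.6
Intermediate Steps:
u(K, B) = 120*B (u(K, B) = -6*(-5*4)*B = -(-120)*B = 120*B)
((-6 + 9)/(-6 + 13))*u(-37, -26 - 15) = ((-6 + 9)/(-6 + 13))*(120*(-26 - 15)) = (3/7)*(120*(-41)) = (3*(⅐))*(-4920) = (3/7)*(-4920) = -14760/7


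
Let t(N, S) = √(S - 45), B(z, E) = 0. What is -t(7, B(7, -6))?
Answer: -3*I*√5 ≈ -6.7082*I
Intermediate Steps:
t(N, S) = √(-45 + S)
-t(7, B(7, -6)) = -√(-45 + 0) = -√(-45) = -3*I*√5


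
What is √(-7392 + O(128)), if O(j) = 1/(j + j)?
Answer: I*√1892351/16 ≈ 85.977*I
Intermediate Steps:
O(j) = 1/(2*j)
√(-7392 + O(128)) = √(-7392 + (½)/128) = √(-7392 + (½)*(1/128)) = √(-7392 + 1/256) = √(-1892351/256) = I*√1892351/16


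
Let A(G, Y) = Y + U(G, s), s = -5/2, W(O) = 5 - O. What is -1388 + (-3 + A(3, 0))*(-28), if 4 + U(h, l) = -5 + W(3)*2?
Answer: -1164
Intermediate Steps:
s = -5/2 (s = -5*½ = -5/2 ≈ -2.5000)
U(h, l) = -5 (U(h, l) = -4 + (-5 + (5 - 1*3)*2) = -4 + (-5 + (5 - 3)*2) = -4 + (-5 + 2*2) = -4 + (-5 + 4) = -4 - 1 = -5)
A(G, Y) = -5 + Y (A(G, Y) = Y - 5 = -5 + Y)
-1388 + (-3 + A(3, 0))*(-28) = -1388 + (-3 + (-5 + 0))*(-28) = -1388 + (-3 - 5)*(-28) = -1388 - 8*(-28) = -1388 + 224 = -1164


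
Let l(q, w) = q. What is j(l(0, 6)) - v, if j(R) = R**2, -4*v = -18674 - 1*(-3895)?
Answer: -14779/4 ≈ -3694.8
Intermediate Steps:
v = 14779/4 (v = -(-18674 - 1*(-3895))/4 = -(-18674 + 3895)/4 = -1/4*(-14779) = 14779/4 ≈ 3694.8)
j(l(0, 6)) - v = 0**2 - 1*14779/4 = 0 - 14779/4 = -14779/4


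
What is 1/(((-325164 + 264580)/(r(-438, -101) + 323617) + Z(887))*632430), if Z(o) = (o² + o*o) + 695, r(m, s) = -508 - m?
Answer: 107849/107373607838202270 ≈ 1.0044e-12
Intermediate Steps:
Z(o) = 695 + 2*o² (Z(o) = (o² + o²) + 695 = 2*o² + 695 = 695 + 2*o²)
1/(((-325164 + 264580)/(r(-438, -101) + 323617) + Z(887))*632430) = 1/(((-325164 + 264580)/((-508 - 1*(-438)) + 323617) + (695 + 2*887²))*632430) = (1/632430)/(-60584/((-508 + 438) + 323617) + (695 + 2*786769)) = (1/632430)/(-60584/(-70 + 323617) + (695 + 1573538)) = (1/632430)/(-60584/323547 + 1574233) = (1/632430)/(509338303867/323547) = (323547/509338303867)*(1/632430) = 107849/107373607838202270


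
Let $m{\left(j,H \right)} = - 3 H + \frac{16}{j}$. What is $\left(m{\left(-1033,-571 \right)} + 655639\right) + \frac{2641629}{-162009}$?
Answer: $\frac{36669535932881}{55785099} \approx 6.5734 \cdot 10^{5}$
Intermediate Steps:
$\left(m{\left(-1033,-571 \right)} + 655639\right) + \frac{2641629}{-162009} = \left(\left(\left(-3\right) \left(-571\right) + \frac{16}{-1033}\right) + 655639\right) + \frac{2641629}{-162009} = \left(\left(1713 + 16 \left(- \frac{1}{1033}\right)\right) + 655639\right) + 2641629 \left(- \frac{1}{162009}\right) = \left(\left(1713 - \frac{16}{1033}\right) + 655639\right) - \frac{880543}{54003} = \left(\frac{1769513}{1033} + 655639\right) - \frac{880543}{54003} = \frac{679044600}{1033} - \frac{880543}{54003} = \frac{36669535932881}{55785099}$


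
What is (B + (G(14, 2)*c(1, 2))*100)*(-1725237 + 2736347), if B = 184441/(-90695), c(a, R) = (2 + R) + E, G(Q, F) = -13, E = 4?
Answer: -190778750643902/18139 ≈ -1.0518e+10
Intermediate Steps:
c(a, R) = 6 + R (c(a, R) = (2 + R) + 4 = 6 + R)
B = -184441/90695 (B = 184441*(-1/90695) = -184441/90695 ≈ -2.0336)
(B + (G(14, 2)*c(1, 2))*100)*(-1725237 + 2736347) = (-184441/90695 - 13*(6 + 2)*100)*(-1725237 + 2736347) = (-184441/90695 - 13*8*100)*1011110 = (-184441/90695 - 104*100)*1011110 = (-184441/90695 - 10400)*1011110 = -943412441/90695*1011110 = -190778750643902/18139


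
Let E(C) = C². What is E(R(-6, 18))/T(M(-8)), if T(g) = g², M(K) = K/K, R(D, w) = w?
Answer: 324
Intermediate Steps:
M(K) = 1
E(R(-6, 18))/T(M(-8)) = 18²/(1²) = 324/1 = 324*1 = 324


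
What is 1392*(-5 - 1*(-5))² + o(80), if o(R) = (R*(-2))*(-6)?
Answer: 960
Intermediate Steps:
o(R) = 12*R (o(R) = -2*R*(-6) = 12*R)
1392*(-5 - 1*(-5))² + o(80) = 1392*(-5 - 1*(-5))² + 12*80 = 1392*(-5 + 5)² + 960 = 1392*0² + 960 = 1392*0 + 960 = 0 + 960 = 960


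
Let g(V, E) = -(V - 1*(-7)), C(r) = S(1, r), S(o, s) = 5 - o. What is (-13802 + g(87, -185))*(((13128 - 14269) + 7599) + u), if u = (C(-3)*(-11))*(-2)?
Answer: -90963216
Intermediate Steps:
C(r) = 4 (C(r) = 5 - 1*1 = 5 - 1 = 4)
u = 88 (u = (4*(-11))*(-2) = -44*(-2) = 88)
g(V, E) = -7 - V (g(V, E) = -(V + 7) = -(7 + V) = -7 - V)
(-13802 + g(87, -185))*(((13128 - 14269) + 7599) + u) = (-13802 + (-7 - 1*87))*(((13128 - 14269) + 7599) + 88) = (-13802 + (-7 - 87))*((-1141 + 7599) + 88) = (-13802 - 94)*(6458 + 88) = -13896*6546 = -90963216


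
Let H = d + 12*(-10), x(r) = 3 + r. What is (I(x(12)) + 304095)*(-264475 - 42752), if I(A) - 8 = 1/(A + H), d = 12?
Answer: -2896288121402/31 ≈ -9.3429e+10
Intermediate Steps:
H = -108 (H = 12 + 12*(-10) = 12 - 120 = -108)
I(A) = 8 + 1/(-108 + A) (I(A) = 8 + 1/(A - 108) = 8 + 1/(-108 + A))
(I(x(12)) + 304095)*(-264475 - 42752) = ((-863 + 8*(3 + 12))/(-108 + (3 + 12)) + 304095)*(-264475 - 42752) = ((-863 + 8*15)/(-108 + 15) + 304095)*(-307227) = ((-863 + 120)/(-93) + 304095)*(-307227) = (-1/93*(-743) + 304095)*(-307227) = (743/93 + 304095)*(-307227) = (28281578/93)*(-307227) = -2896288121402/31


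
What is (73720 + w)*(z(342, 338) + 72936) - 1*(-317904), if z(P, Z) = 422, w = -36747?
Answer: 2712583238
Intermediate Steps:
(73720 + w)*(z(342, 338) + 72936) - 1*(-317904) = (73720 - 36747)*(422 + 72936) - 1*(-317904) = 36973*73358 + 317904 = 2712265334 + 317904 = 2712583238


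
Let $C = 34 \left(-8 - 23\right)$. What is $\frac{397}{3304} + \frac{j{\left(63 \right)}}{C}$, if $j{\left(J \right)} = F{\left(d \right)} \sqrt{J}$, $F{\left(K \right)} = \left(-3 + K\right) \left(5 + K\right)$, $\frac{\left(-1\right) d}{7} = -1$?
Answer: $\frac{397}{3304} - \frac{72 \sqrt{7}}{527} \approx -0.24131$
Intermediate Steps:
$d = 7$ ($d = \left(-7\right) \left(-1\right) = 7$)
$C = -1054$ ($C = 34 \left(-31\right) = -1054$)
$j{\left(J \right)} = 48 \sqrt{J}$ ($j{\left(J \right)} = \left(-15 + 7^{2} + 2 \cdot 7\right) \sqrt{J} = \left(-15 + 49 + 14\right) \sqrt{J} = 48 \sqrt{J}$)
$\frac{397}{3304} + \frac{j{\left(63 \right)}}{C} = \frac{397}{3304} + \frac{48 \sqrt{63}}{-1054} = 397 \cdot \frac{1}{3304} + 48 \cdot 3 \sqrt{7} \left(- \frac{1}{1054}\right) = \frac{397}{3304} + 144 \sqrt{7} \left(- \frac{1}{1054}\right) = \frac{397}{3304} - \frac{72 \sqrt{7}}{527}$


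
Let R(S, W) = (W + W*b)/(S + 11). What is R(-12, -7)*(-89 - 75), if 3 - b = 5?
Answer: 1148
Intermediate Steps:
b = -2 (b = 3 - 1*5 = 3 - 5 = -2)
R(S, W) = -W/(11 + S) (R(S, W) = (W + W*(-2))/(S + 11) = (W - 2*W)/(11 + S) = (-W)/(11 + S) = -W/(11 + S))
R(-12, -7)*(-89 - 75) = (-1*(-7)/(11 - 12))*(-89 - 75) = -1*(-7)/(-1)*(-164) = -1*(-7)*(-1)*(-164) = -7*(-164) = 1148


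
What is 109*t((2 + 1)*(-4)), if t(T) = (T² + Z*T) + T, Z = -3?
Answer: 18312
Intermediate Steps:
t(T) = T² - 2*T (t(T) = (T² - 3*T) + T = T² - 2*T)
109*t((2 + 1)*(-4)) = 109*(((2 + 1)*(-4))*(-2 + (2 + 1)*(-4))) = 109*((3*(-4))*(-2 + 3*(-4))) = 109*(-12*(-2 - 12)) = 109*(-12*(-14)) = 109*168 = 18312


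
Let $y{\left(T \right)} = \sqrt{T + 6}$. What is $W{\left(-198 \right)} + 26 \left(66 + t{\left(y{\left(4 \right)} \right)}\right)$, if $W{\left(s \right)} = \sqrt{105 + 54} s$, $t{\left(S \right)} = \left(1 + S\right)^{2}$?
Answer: $2002 - 198 \sqrt{159} + 52 \sqrt{10} \approx -330.25$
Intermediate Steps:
$y{\left(T \right)} = \sqrt{6 + T}$
$W{\left(s \right)} = s \sqrt{159}$ ($W{\left(s \right)} = \sqrt{159} s = s \sqrt{159}$)
$W{\left(-198 \right)} + 26 \left(66 + t{\left(y{\left(4 \right)} \right)}\right) = - 198 \sqrt{159} + 26 \left(66 + \left(1 + \sqrt{6 + 4}\right)^{2}\right) = - 198 \sqrt{159} + 26 \left(66 + \left(1 + \sqrt{10}\right)^{2}\right) = - 198 \sqrt{159} + \left(1716 + 26 \left(1 + \sqrt{10}\right)^{2}\right) = 1716 - 198 \sqrt{159} + 26 \left(1 + \sqrt{10}\right)^{2}$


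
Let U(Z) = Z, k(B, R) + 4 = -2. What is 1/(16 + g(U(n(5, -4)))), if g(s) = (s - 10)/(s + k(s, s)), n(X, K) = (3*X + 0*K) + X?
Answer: 7/117 ≈ 0.059829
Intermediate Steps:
k(B, R) = -6 (k(B, R) = -4 - 2 = -6)
n(X, K) = 4*X (n(X, K) = (3*X + 0) + X = 3*X + X = 4*X)
g(s) = (-10 + s)/(-6 + s) (g(s) = (s - 10)/(s - 6) = (-10 + s)/(-6 + s))
1/(16 + g(U(n(5, -4)))) = 1/(16 + (-10 + 4*5)/(-6 + 4*5)) = 1/(16 + (-10 + 20)/(-6 + 20)) = 1/(16 + 10/14) = 1/(16 + (1/14)*10) = 1/(16 + 5/7) = 1/(117/7) = 7/117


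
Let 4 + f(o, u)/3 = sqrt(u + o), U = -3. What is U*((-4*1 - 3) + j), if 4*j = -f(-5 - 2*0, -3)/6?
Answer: 39/2 + 3*I*sqrt(2)/4 ≈ 19.5 + 1.0607*I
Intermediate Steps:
f(o, u) = -12 + 3*sqrt(o + u) (f(o, u) = -12 + 3*sqrt(u + o) = -12 + 3*sqrt(o + u))
j = 1/2 - I*sqrt(2)/4 (j = (-(-12 + 3*sqrt((-5 - 2*0) - 3))/6)/4 = (-(-12 + 3*sqrt((-5 + 0) - 3))*(1/6))/4 = (-(-12 + 3*sqrt(-5 - 3))*(1/6))/4 = (-(-12 + 3*sqrt(-8))*(1/6))/4 = (-(-12 + 3*(2*I*sqrt(2)))*(1/6))/4 = (-(-12 + 6*I*sqrt(2))*(1/6))/4 = ((12 - 6*I*sqrt(2))*(1/6))/4 = (2 - I*sqrt(2))/4 = 1/2 - I*sqrt(2)/4 ≈ 0.5 - 0.35355*I)
U*((-4*1 - 3) + j) = -3*((-4*1 - 3) + (1/2 - I*sqrt(2)/4)) = -3*((-4 - 3) + (1/2 - I*sqrt(2)/4)) = -3*(-7 + (1/2 - I*sqrt(2)/4)) = -3*(-13/2 - I*sqrt(2)/4) = 39/2 + 3*I*sqrt(2)/4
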